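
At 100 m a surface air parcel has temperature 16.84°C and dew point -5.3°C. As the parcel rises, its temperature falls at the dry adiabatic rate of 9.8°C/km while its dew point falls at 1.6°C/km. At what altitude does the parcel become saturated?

T and T_d converge at 9.8 − 1.6 = 8.2°C per km
Height above start = (16.84 − (-5.3)) / 8.2 = 2.7 km
LCL altitude = 100 m + 2700 m = 2800 m

2800 m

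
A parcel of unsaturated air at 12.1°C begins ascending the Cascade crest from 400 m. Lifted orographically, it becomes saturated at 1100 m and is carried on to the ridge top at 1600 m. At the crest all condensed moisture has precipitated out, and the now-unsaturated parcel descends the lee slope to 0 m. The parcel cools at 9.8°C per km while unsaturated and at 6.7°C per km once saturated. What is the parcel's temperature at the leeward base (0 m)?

Dry to 1100 m: -9.8 × 0.7 km = -6.86°C, so T = 5.24°C.
Saturated to 1600 m: -6.7 × 0.5 km = -3.35°C, so T = 1.89°C.
Dry descent to 0 m: +9.8 × 1.6 km = +15.68°C, so T = 17.57°C.

17.57°C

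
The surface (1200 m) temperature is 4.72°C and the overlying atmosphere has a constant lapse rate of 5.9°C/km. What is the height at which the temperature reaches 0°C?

Height above start = (4.72 − 0) / 5.9 = 0.8 km
Altitude = 1200 m + 800 m = 2000 m

2000 m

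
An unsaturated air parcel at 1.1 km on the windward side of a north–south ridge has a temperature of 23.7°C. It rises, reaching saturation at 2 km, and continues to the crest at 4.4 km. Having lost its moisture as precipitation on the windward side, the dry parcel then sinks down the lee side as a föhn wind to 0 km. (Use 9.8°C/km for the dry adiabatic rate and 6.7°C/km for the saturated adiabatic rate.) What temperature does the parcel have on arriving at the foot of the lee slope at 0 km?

Dry to 2000 m: -9.8 × 0.9 km = -8.82°C, so T = 14.88°C.
Saturated to 4400 m: -6.7 × 2.4 km = -16.08°C, so T = -1.2°C.
Dry descent to 0 m: +9.8 × 4.4 km = +43.12°C, so T = 41.92°C.

41.92°C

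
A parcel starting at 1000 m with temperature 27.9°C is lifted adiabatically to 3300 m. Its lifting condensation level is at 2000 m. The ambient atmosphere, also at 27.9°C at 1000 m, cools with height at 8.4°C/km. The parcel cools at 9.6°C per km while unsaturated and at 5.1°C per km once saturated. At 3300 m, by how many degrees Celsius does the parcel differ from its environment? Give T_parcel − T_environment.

+3.09°C (parcel warmer than environment)

Parcel:
  1000–2000 m, dry: Δz = 1 km ⇒ ΔT = -9.6°C; T = 18.3°C
  2000–3300 m, saturated: Δz = 1.3 km ⇒ ΔT = -6.63°C; T = 11.67°C
Environment:
  1000–3300 m, environment: Δz = 2.3 km ⇒ ΔT = -19.32°C; T = 8.58°C
T_parcel − T_env = 11.67 − 8.58 = +3.09°C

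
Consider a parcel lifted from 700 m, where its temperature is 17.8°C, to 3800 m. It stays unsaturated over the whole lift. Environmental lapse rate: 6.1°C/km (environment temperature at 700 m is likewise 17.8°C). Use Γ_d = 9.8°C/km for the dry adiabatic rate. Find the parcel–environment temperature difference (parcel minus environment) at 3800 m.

-11.47°C (parcel cooler than environment)

Parcel:
  700–3800 m, dry: Δz = 3.1 km ⇒ ΔT = -30.38°C; T = -12.58°C
Environment:
  700–3800 m, environment: Δz = 3.1 km ⇒ ΔT = -18.91°C; T = -1.11°C
T_parcel − T_env = -12.58 − (-1.11) = -11.47°C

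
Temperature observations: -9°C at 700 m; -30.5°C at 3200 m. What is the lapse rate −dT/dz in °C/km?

Γ = −ΔT/Δz = (-9 − (-30.5)) / (3200 − 700) m
  = 21.5°C / 2.5 km = 8.6°C/km

8.6°C/km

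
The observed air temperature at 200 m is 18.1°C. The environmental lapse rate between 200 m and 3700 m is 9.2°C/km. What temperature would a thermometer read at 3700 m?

-14.1°C

200–3700 m, environmental: Δz = 3.5 km ⇒ ΔT = -32.2°C; T = -14.1°C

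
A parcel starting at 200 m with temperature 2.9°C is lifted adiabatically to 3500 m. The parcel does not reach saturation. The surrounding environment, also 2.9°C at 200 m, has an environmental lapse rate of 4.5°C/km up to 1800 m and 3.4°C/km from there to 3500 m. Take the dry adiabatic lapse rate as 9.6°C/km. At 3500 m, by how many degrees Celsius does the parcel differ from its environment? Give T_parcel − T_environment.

Parcel:
  200–3500 m, dry: Δz = 3.3 km ⇒ ΔT = -31.68°C; T = -28.78°C
Environment:
  200–1800 m, environment, lower layer: Δz = 1.6 km ⇒ ΔT = -7.2°C; T = -4.3°C
  1800–3500 m, environment, upper layer: Δz = 1.7 km ⇒ ΔT = -5.78°C; T = -10.08°C
T_parcel − T_env = -28.78 − (-10.08) = -18.7°C

-18.7°C (parcel cooler than environment)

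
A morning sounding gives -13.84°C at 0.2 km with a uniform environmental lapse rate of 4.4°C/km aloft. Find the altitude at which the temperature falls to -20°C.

Height above start = (-13.84 − (-20)) / 4.4 = 1.4 km
Altitude = 200 m + 1400 m = 1600 m

1.6 km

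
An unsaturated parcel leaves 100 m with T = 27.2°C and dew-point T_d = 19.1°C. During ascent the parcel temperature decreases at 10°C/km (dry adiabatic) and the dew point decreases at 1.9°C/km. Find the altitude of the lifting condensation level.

1100 m

T and T_d converge at 10 − 1.9 = 8.1°C per km
Height above start = (27.2 − 19.1) / 8.1 = 1 km
LCL altitude = 100 m + 1000 m = 1100 m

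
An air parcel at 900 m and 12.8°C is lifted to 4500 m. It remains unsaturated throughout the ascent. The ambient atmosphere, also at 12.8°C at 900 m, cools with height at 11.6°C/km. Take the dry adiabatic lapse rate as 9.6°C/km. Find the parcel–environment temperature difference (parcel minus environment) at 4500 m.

+7.2°C (parcel warmer than environment)

Parcel:
  From 900 m to 4500 m (dry): cools by 9.6 × 3.6 = 34.56°C, giving -21.76°C.
Environment:
  From 900 m to 4500 m (environment): cools by 11.6 × 3.6 = 41.76°C, giving -28.96°C.
T_parcel − T_env = -21.76 − (-28.96) = +7.2°C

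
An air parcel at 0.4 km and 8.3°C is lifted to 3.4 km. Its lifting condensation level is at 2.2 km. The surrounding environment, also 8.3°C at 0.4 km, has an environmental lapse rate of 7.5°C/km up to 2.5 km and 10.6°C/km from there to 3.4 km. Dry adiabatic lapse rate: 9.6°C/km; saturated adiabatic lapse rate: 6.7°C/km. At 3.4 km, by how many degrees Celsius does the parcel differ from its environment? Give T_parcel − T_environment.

-0.03°C (parcel cooler than environment)

Parcel:
  Dry to 2200 m: -9.6 × 1.8 km = -17.28°C, so T = -8.98°C.
  Saturated to 3400 m: -6.7 × 1.2 km = -8.04°C, so T = -17.02°C.
Environment:
  Environment, lower layer to 2500 m: -7.5 × 2.1 km = -15.75°C, so T = -7.45°C.
  Environment, upper layer to 3400 m: -10.6 × 0.9 km = -9.54°C, so T = -16.99°C.
T_parcel − T_env = -17.02 − (-16.99) = -0.03°C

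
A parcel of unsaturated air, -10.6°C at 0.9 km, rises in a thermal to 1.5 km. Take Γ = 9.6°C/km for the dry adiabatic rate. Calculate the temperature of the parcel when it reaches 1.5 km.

-16.36°C

From 900 m to 1500 m (dry adiabatic): cools by 9.6 × 0.6 = 5.76°C, giving -16.36°C.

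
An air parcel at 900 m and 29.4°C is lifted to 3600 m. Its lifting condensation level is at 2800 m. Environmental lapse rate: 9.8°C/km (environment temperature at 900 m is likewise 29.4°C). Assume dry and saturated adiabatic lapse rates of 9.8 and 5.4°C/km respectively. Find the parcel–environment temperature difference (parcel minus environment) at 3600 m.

Parcel:
  900–2800 m, dry: Δz = 1.9 km ⇒ ΔT = -18.62°C; T = 10.78°C
  2800–3600 m, saturated: Δz = 0.8 km ⇒ ΔT = -4.32°C; T = 6.46°C
Environment:
  900–3600 m, environment: Δz = 2.7 km ⇒ ΔT = -26.46°C; T = 2.94°C
T_parcel − T_env = 6.46 − 2.94 = +3.52°C

+3.52°C (parcel warmer than environment)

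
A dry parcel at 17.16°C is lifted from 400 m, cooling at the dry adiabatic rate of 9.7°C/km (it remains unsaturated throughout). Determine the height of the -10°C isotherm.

Height above start = (17.16 − (-10)) / 9.7 = 2.8 km
Altitude = 400 m + 2800 m = 3200 m

3200 m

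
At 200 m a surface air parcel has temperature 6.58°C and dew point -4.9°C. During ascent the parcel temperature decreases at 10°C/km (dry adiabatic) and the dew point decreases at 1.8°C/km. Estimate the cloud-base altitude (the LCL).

1600 m

T and T_d converge at 10 − 1.8 = 8.2°C per km
Height above start = (6.58 − (-4.9)) / 8.2 = 1.4 km
LCL altitude = 200 m + 1400 m = 1600 m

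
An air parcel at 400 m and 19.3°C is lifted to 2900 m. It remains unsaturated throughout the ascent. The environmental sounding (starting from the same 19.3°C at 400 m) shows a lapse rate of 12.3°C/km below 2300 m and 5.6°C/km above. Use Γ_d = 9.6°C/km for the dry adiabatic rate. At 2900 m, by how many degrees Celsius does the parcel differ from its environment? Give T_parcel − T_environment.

+2.73°C (parcel warmer than environment)

Parcel:
  400 → 2900 m (dry, 9.6°C/km): ΔT = -9.6 × 2.5 = -24°C → T = -4.7°C
Environment:
  400 → 2300 m (environment, lower layer, 12.3°C/km): ΔT = -12.3 × 1.9 = -23.37°C → T = -4.07°C
  2300 → 2900 m (environment, upper layer, 5.6°C/km): ΔT = -5.6 × 0.6 = -3.36°C → T = -7.43°C
T_parcel − T_env = -4.7 − (-7.43) = +2.73°C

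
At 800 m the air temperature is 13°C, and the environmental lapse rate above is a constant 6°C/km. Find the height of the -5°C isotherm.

Height above start = (13 − (-5)) / 6 = 3 km
Altitude = 800 m + 3000 m = 3800 m

3800 m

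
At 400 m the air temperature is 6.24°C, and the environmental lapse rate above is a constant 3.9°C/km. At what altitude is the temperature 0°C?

Height above start = (6.24 − 0) / 3.9 = 1.6 km
Altitude = 400 m + 1600 m = 2000 m

2000 m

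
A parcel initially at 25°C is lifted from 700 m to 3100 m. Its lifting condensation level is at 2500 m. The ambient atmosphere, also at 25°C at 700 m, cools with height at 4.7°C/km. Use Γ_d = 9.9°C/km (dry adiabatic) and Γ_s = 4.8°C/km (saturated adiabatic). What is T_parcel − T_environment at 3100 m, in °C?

Parcel:
  700 → 2500 m (dry, 9.9°C/km): ΔT = -9.9 × 1.8 = -17.82°C → T = 7.18°C
  2500 → 3100 m (saturated, 4.8°C/km): ΔT = -4.8 × 0.6 = -2.88°C → T = 4.3°C
Environment:
  700 → 3100 m (environment, 4.7°C/km): ΔT = -4.7 × 2.4 = -11.28°C → T = 13.72°C
T_parcel − T_env = 4.3 − 13.72 = -9.42°C

-9.42°C (parcel cooler than environment)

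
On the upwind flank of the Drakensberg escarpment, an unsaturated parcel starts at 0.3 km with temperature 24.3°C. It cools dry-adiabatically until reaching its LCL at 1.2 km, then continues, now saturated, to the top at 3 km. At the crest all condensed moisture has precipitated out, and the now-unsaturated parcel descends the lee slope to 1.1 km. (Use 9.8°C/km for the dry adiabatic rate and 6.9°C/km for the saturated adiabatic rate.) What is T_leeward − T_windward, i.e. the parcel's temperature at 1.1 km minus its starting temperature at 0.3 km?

-2.62°C

From 300 m to 1200 m (dry): cools by 9.8 × 0.9 = 8.82°C, giving 15.48°C.
From 1200 m to 3000 m (saturated): cools by 6.9 × 1.8 = 12.42°C, giving 3.06°C.
From 3000 m to 1100 m (dry descent): warms by 9.8 × 1.9 = 18.62°C, giving 21.68°C.
Net change vs windward start: 21.68 − 24.3 = -2.62°C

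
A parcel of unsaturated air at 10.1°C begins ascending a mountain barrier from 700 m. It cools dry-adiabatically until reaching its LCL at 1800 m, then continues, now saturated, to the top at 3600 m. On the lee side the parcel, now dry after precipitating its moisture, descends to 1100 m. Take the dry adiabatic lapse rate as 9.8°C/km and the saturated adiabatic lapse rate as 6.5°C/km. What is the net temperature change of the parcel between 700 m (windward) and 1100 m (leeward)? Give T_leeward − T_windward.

700 → 1800 m (dry, 9.8°C/km): ΔT = -9.8 × 1.1 = -10.78°C → T = -0.68°C
1800 → 3600 m (saturated, 6.5°C/km): ΔT = -6.5 × 1.8 = -11.7°C → T = -12.38°C
3600 → 1100 m (dry descent, 9.8°C/km): ΔT = +9.8 × 2.5 = +24.5°C → T = 12.12°C
Net change vs windward start: 12.12 − 10.1 = +2.02°C

+2.02°C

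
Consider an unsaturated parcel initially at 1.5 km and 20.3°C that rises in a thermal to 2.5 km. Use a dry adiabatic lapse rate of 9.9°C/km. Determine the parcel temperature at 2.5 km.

10.4°C

1500–2500 m, dry adiabatic: Δz = 1 km ⇒ ΔT = -9.9°C; T = 10.4°C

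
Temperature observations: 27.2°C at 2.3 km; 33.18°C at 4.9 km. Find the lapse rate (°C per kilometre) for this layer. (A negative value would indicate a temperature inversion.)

-2.3°C/km

Γ = −ΔT/Δz = (27.2 − 33.18) / (4900 − 2300) m
  = -5.98°C / 2.6 km = -2.3°C/km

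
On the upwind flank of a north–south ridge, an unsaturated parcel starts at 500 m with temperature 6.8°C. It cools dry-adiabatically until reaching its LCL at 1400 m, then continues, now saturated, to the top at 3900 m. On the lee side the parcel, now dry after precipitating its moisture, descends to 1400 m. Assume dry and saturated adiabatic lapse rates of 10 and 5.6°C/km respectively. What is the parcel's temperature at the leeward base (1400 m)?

500 → 1400 m (dry, 10°C/km): ΔT = -10 × 0.9 = -9°C → T = -2.2°C
1400 → 3900 m (saturated, 5.6°C/km): ΔT = -5.6 × 2.5 = -14°C → T = -16.2°C
3900 → 1400 m (dry descent, 10°C/km): ΔT = +10 × 2.5 = +25°C → T = 8.8°C

8.8°C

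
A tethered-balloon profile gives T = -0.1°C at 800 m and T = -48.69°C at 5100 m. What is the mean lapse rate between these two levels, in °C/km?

11.3°C/km

Γ = −ΔT/Δz = (-0.1 − (-48.69)) / (5100 − 800) m
  = 48.59°C / 4.3 km = 11.3°C/km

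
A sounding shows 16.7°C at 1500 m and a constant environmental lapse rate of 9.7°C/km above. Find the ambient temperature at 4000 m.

-7.55°C

1500–4000 m, environmental: Δz = 2.5 km ⇒ ΔT = -24.25°C; T = -7.55°C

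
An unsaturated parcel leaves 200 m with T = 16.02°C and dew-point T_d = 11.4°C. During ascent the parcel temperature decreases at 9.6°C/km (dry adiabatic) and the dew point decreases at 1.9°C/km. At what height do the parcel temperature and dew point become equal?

800 m

T and T_d converge at 9.6 − 1.9 = 7.7°C per km
Height above start = (16.02 − 11.4) / 7.7 = 0.6 km
LCL altitude = 200 m + 600 m = 800 m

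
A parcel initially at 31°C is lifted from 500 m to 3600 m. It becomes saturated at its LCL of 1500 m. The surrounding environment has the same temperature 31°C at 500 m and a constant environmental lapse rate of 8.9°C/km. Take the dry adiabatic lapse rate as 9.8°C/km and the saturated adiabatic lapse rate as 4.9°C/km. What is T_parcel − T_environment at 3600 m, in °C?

Parcel:
  500 → 1500 m (dry, 9.8°C/km): ΔT = -9.8 × 1 = -9.8°C → T = 21.2°C
  1500 → 3600 m (saturated, 4.9°C/km): ΔT = -4.9 × 2.1 = -10.29°C → T = 10.91°C
Environment:
  500 → 3600 m (environment, 8.9°C/km): ΔT = -8.9 × 3.1 = -27.59°C → T = 3.41°C
T_parcel − T_env = 10.91 − 3.41 = +7.5°C

+7.5°C (parcel warmer than environment)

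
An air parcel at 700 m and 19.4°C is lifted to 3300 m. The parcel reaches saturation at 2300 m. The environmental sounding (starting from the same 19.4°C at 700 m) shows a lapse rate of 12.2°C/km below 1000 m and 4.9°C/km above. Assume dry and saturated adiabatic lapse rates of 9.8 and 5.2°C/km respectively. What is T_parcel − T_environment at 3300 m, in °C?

Parcel:
  From 700 m to 2300 m (dry): cools by 9.8 × 1.6 = 15.68°C, giving 3.72°C.
  From 2300 m to 3300 m (saturated): cools by 5.2 × 1 = 5.2°C, giving -1.48°C.
Environment:
  From 700 m to 1000 m (environment, lower layer): cools by 12.2 × 0.3 = 3.66°C, giving 15.74°C.
  From 1000 m to 3300 m (environment, upper layer): cools by 4.9 × 2.3 = 11.27°C, giving 4.47°C.
T_parcel − T_env = -1.48 − 4.47 = -5.95°C

-5.95°C (parcel cooler than environment)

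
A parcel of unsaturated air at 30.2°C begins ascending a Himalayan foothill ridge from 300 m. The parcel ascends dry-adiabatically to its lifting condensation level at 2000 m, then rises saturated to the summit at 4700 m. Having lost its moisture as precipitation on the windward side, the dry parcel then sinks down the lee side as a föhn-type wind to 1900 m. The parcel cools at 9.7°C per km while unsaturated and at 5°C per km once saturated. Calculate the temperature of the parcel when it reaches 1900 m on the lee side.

Dry to 2000 m: -9.7 × 1.7 km = -16.49°C, so T = 13.71°C.
Saturated to 4700 m: -5 × 2.7 km = -13.5°C, so T = 0.21°C.
Dry descent to 1900 m: +9.7 × 2.8 km = +27.16°C, so T = 27.37°C.

27.37°C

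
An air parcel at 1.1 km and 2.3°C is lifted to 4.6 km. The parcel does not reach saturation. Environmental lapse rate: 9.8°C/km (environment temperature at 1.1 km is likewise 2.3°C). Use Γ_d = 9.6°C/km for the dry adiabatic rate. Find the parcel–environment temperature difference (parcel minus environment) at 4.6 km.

Parcel:
  1100 → 4600 m (dry, 9.6°C/km): ΔT = -9.6 × 3.5 = -33.6°C → T = -31.3°C
Environment:
  1100 → 4600 m (environment, 9.8°C/km): ΔT = -9.8 × 3.5 = -34.3°C → T = -32°C
T_parcel − T_env = -31.3 − (-32) = +0.7°C

+0.7°C (parcel warmer than environment)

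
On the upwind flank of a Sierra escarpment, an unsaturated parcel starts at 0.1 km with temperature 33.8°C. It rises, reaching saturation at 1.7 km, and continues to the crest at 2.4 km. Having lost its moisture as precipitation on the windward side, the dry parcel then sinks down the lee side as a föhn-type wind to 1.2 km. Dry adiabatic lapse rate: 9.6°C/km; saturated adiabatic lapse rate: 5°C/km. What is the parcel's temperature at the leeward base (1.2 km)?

26.46°C

Dry to 1700 m: -9.6 × 1.6 km = -15.36°C, so T = 18.44°C.
Saturated to 2400 m: -5 × 0.7 km = -3.5°C, so T = 14.94°C.
Dry descent to 1200 m: +9.6 × 1.2 km = +11.52°C, so T = 26.46°C.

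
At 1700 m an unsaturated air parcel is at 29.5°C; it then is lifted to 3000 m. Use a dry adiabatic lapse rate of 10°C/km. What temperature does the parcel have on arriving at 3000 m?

16.5°C

From 1700 m to 3000 m (dry adiabatic): cools by 10 × 1.3 = 13°C, giving 16.5°C.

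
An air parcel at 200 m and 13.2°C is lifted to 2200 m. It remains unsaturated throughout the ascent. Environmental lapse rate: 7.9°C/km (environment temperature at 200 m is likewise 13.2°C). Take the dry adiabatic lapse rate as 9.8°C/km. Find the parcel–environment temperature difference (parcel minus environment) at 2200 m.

-3.8°C (parcel cooler than environment)

Parcel:
  From 200 m to 2200 m (dry): cools by 9.8 × 2 = 19.6°C, giving -6.4°C.
Environment:
  From 200 m to 2200 m (environment): cools by 7.9 × 2 = 15.8°C, giving -2.6°C.
T_parcel − T_env = -6.4 − (-2.6) = -3.8°C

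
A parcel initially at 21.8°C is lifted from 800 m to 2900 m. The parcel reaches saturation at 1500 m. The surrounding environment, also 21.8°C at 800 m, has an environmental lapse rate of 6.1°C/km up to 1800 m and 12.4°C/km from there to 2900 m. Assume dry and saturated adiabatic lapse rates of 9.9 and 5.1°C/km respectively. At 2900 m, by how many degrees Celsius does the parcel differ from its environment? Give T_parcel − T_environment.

+5.67°C (parcel warmer than environment)

Parcel:
  Dry to 1500 m: -9.9 × 0.7 km = -6.93°C, so T = 14.87°C.
  Saturated to 2900 m: -5.1 × 1.4 km = -7.14°C, so T = 7.73°C.
Environment:
  Environment, lower layer to 1800 m: -6.1 × 1 km = -6.1°C, so T = 15.7°C.
  Environment, upper layer to 2900 m: -12.4 × 1.1 km = -13.64°C, so T = 2.06°C.
T_parcel − T_env = 7.73 − 2.06 = +5.67°C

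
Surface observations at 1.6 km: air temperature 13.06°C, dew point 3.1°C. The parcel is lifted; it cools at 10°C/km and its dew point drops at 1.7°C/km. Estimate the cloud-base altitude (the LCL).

2.8 km

T and T_d converge at 10 − 1.7 = 8.3°C per km
Height above start = (13.06 − 3.1) / 8.3 = 1.2 km
LCL altitude = 1600 m + 1200 m = 2800 m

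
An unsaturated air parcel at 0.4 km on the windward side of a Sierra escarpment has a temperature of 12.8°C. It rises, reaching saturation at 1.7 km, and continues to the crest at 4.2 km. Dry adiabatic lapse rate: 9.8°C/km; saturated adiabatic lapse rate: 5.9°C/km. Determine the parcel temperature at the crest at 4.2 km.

From 400 m to 1700 m (dry): cools by 9.8 × 1.3 = 12.74°C, giving 0.06°C.
From 1700 m to 4200 m (saturated): cools by 5.9 × 2.5 = 14.75°C, giving -14.69°C.

-14.69°C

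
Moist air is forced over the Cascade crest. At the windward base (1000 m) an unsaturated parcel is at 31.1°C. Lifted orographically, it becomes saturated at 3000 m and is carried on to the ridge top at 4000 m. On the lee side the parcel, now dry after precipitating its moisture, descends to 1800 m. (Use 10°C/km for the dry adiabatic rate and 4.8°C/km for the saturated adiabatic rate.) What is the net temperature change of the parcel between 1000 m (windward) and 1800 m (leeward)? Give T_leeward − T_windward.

1000 → 3000 m (dry, 10°C/km): ΔT = -10 × 2 = -20°C → T = 11.1°C
3000 → 4000 m (saturated, 4.8°C/km): ΔT = -4.8 × 1 = -4.8°C → T = 6.3°C
4000 → 1800 m (dry descent, 10°C/km): ΔT = +10 × 2.2 = +22°C → T = 28.3°C
Net change vs windward start: 28.3 − 31.1 = -2.8°C

-2.8°C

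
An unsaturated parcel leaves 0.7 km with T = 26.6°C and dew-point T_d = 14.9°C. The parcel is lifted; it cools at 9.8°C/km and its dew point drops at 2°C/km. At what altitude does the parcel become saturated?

2.2 km

T and T_d converge at 9.8 − 2 = 7.8°C per km
Height above start = (26.6 − 14.9) / 7.8 = 1.5 km
LCL altitude = 700 m + 1500 m = 2200 m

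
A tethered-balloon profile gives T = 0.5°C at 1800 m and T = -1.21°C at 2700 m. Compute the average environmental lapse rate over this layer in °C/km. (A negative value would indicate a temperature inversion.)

1.9°C/km

Γ = −ΔT/Δz = (0.5 − (-1.21)) / (2700 − 1800) m
  = 1.71°C / 0.9 km = 1.9°C/km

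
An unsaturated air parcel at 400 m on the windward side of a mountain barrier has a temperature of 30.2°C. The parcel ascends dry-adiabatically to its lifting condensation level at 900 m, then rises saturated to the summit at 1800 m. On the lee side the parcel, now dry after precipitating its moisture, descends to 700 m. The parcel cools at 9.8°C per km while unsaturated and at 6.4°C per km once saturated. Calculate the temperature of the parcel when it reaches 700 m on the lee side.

30.32°C

400–900 m, dry: Δz = 0.5 km ⇒ ΔT = -4.9°C; T = 25.3°C
900–1800 m, saturated: Δz = 0.9 km ⇒ ΔT = -5.76°C; T = 19.54°C
1800–700 m, dry descent: Δz = 1.1 km ⇒ ΔT = +10.78°C; T = 30.32°C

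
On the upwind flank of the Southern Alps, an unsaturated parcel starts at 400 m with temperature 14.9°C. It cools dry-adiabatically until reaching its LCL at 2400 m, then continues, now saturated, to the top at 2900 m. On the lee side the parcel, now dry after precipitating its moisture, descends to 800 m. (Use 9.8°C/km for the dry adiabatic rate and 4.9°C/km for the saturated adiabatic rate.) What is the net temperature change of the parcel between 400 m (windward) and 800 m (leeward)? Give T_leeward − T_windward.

From 400 m to 2400 m (dry): cools by 9.8 × 2 = 19.6°C, giving -4.7°C.
From 2400 m to 2900 m (saturated): cools by 4.9 × 0.5 = 2.45°C, giving -7.15°C.
From 2900 m to 800 m (dry descent): warms by 9.8 × 2.1 = 20.58°C, giving 13.43°C.
Net change vs windward start: 13.43 − 14.9 = -1.47°C

-1.47°C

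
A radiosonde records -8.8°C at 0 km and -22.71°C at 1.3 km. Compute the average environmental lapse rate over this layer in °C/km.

Γ = −ΔT/Δz = (-8.8 − (-22.71)) / (1300 − 0) m
  = 13.91°C / 1.3 km = 10.7°C/km

10.7°C/km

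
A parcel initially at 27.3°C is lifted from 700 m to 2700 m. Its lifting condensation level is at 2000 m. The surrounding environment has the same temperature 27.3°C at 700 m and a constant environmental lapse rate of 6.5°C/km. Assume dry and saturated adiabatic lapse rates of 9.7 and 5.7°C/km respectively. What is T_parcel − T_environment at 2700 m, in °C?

-3.6°C (parcel cooler than environment)

Parcel:
  Dry to 2000 m: -9.7 × 1.3 km = -12.61°C, so T = 14.69°C.
  Saturated to 2700 m: -5.7 × 0.7 km = -3.99°C, so T = 10.7°C.
Environment:
  Environment to 2700 m: -6.5 × 2 km = -13°C, so T = 14.3°C.
T_parcel − T_env = 10.7 − 14.3 = -3.6°C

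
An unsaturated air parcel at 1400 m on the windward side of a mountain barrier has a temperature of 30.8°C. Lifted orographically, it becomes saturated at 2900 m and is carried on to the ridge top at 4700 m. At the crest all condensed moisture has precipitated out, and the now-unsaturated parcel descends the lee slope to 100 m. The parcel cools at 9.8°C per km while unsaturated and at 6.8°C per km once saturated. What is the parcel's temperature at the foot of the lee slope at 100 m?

From 1400 m to 2900 m (dry): cools by 9.8 × 1.5 = 14.7°C, giving 16.1°C.
From 2900 m to 4700 m (saturated): cools by 6.8 × 1.8 = 12.24°C, giving 3.86°C.
From 4700 m to 100 m (dry descent): warms by 9.8 × 4.6 = 45.08°C, giving 48.94°C.

48.94°C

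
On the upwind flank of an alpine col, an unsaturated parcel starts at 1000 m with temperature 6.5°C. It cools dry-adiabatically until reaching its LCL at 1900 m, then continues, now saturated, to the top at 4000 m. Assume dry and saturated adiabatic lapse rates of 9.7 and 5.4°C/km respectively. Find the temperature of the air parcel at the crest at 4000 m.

-13.57°C

1000 → 1900 m (dry, 9.7°C/km): ΔT = -9.7 × 0.9 = -8.73°C → T = -2.23°C
1900 → 4000 m (saturated, 5.4°C/km): ΔT = -5.4 × 2.1 = -11.34°C → T = -13.57°C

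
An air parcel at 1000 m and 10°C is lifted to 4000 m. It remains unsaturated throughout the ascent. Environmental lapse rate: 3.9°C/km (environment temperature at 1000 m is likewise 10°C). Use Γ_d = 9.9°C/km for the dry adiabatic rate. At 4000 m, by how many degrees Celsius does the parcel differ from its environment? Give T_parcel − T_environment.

-18°C (parcel cooler than environment)

Parcel:
  1000 → 4000 m (dry, 9.9°C/km): ΔT = -9.9 × 3 = -29.7°C → T = -19.7°C
Environment:
  1000 → 4000 m (environment, 3.9°C/km): ΔT = -3.9 × 3 = -11.7°C → T = -1.7°C
T_parcel − T_env = -19.7 − (-1.7) = -18°C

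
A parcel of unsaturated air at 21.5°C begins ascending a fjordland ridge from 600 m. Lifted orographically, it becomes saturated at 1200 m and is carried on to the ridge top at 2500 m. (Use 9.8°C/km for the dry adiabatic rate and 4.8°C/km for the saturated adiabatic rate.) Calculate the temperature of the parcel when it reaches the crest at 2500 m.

Dry to 1200 m: -9.8 × 0.6 km = -5.88°C, so T = 15.62°C.
Saturated to 2500 m: -4.8 × 1.3 km = -6.24°C, so T = 9.38°C.

9.38°C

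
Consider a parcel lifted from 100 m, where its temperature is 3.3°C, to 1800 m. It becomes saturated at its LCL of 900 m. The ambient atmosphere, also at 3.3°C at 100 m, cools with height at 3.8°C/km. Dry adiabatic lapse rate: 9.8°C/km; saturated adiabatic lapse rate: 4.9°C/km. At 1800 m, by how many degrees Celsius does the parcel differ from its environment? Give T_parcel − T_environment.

-5.79°C (parcel cooler than environment)

Parcel:
  Dry to 900 m: -9.8 × 0.8 km = -7.84°C, so T = -4.54°C.
  Saturated to 1800 m: -4.9 × 0.9 km = -4.41°C, so T = -8.95°C.
Environment:
  Environment to 1800 m: -3.8 × 1.7 km = -6.46°C, so T = -3.16°C.
T_parcel − T_env = -8.95 − (-3.16) = -5.79°C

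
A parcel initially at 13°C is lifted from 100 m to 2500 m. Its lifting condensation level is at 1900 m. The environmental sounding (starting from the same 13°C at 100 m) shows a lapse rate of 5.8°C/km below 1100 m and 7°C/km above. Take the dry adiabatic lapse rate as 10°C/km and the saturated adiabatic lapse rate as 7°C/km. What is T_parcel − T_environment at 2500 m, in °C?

-6.6°C (parcel cooler than environment)

Parcel:
  100 → 1900 m (dry, 10°C/km): ΔT = -10 × 1.8 = -18°C → T = -5°C
  1900 → 2500 m (saturated, 7°C/km): ΔT = -7 × 0.6 = -4.2°C → T = -9.2°C
Environment:
  100 → 1100 m (environment, lower layer, 5.8°C/km): ΔT = -5.8 × 1 = -5.8°C → T = 7.2°C
  1100 → 2500 m (environment, upper layer, 7°C/km): ΔT = -7 × 1.4 = -9.8°C → T = -2.6°C
T_parcel − T_env = -9.2 − (-2.6) = -6.6°C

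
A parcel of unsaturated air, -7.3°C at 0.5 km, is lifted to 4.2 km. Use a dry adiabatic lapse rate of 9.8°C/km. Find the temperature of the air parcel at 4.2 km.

-43.56°C

500–4200 m, dry adiabatic: Δz = 3.7 km ⇒ ΔT = -36.26°C; T = -43.56°C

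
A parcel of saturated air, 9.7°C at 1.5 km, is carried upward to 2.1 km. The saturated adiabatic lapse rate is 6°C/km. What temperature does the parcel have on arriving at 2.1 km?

6.1°C

From 1500 m to 2100 m (saturated adiabatic): cools by 6 × 0.6 = 3.6°C, giving 6.1°C.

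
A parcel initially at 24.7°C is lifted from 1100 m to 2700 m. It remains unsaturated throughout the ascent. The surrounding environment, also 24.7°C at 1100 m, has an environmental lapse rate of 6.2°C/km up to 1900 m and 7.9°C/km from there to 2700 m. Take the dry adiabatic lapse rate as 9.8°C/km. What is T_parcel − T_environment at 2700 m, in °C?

Parcel:
  Dry to 2700 m: -9.8 × 1.6 km = -15.68°C, so T = 9.02°C.
Environment:
  Environment, lower layer to 1900 m: -6.2 × 0.8 km = -4.96°C, so T = 19.74°C.
  Environment, upper layer to 2700 m: -7.9 × 0.8 km = -6.32°C, so T = 13.42°C.
T_parcel − T_env = 9.02 − 13.42 = -4.4°C

-4.4°C (parcel cooler than environment)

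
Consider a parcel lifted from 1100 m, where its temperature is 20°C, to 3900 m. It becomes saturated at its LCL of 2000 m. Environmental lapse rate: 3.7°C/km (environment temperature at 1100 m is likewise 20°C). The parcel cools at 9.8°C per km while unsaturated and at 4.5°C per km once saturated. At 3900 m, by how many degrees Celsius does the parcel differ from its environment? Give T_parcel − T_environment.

-7.01°C (parcel cooler than environment)

Parcel:
  From 1100 m to 2000 m (dry): cools by 9.8 × 0.9 = 8.82°C, giving 11.18°C.
  From 2000 m to 3900 m (saturated): cools by 4.5 × 1.9 = 8.55°C, giving 2.63°C.
Environment:
  From 1100 m to 3900 m (environment): cools by 3.7 × 2.8 = 10.36°C, giving 9.64°C.
T_parcel − T_env = 2.63 − 9.64 = -7.01°C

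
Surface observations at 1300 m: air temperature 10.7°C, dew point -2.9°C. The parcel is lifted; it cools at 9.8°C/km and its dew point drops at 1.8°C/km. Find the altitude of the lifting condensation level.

3000 m

T and T_d converge at 9.8 − 1.8 = 8°C per km
Height above start = (10.7 − (-2.9)) / 8 = 1.7 km
LCL altitude = 1300 m + 1700 m = 3000 m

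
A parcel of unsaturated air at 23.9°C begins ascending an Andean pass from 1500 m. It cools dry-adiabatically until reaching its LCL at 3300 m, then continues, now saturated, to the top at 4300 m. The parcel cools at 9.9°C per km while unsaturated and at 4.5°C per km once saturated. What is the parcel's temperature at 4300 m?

1.58°C

From 1500 m to 3300 m (dry): cools by 9.9 × 1.8 = 17.82°C, giving 6.08°C.
From 3300 m to 4300 m (saturated): cools by 4.5 × 1 = 4.5°C, giving 1.58°C.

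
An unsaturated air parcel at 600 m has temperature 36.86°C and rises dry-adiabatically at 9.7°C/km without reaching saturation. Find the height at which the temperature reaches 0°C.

Height above start = (36.86 − 0) / 9.7 = 3.8 km
Altitude = 600 m + 3800 m = 4400 m

4400 m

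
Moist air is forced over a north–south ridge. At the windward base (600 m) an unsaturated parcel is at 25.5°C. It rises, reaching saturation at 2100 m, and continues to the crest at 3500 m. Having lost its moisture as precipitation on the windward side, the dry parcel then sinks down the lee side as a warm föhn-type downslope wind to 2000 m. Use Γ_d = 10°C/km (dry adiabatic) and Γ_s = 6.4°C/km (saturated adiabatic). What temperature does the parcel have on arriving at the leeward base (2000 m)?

From 600 m to 2100 m (dry): cools by 10 × 1.5 = 15°C, giving 10.5°C.
From 2100 m to 3500 m (saturated): cools by 6.4 × 1.4 = 8.96°C, giving 1.54°C.
From 3500 m to 2000 m (dry descent): warms by 10 × 1.5 = 15°C, giving 16.54°C.

16.54°C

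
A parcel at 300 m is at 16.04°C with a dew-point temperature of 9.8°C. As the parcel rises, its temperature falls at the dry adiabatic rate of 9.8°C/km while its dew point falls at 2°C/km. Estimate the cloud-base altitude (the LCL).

T and T_d converge at 9.8 − 2 = 7.8°C per km
Height above start = (16.04 − 9.8) / 7.8 = 0.8 km
LCL altitude = 300 m + 800 m = 1100 m

1100 m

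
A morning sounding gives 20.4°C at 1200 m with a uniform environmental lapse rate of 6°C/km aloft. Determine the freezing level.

Height above start = (20.4 − 0) / 6 = 3.4 km
Altitude = 1200 m + 3400 m = 4600 m

4600 m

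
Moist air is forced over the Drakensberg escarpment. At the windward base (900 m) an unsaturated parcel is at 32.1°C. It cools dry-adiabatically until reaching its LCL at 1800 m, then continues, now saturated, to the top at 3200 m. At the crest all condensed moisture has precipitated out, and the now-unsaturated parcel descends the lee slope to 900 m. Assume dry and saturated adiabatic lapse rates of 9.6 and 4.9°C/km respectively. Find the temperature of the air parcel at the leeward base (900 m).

900–1800 m, dry: Δz = 0.9 km ⇒ ΔT = -8.64°C; T = 23.46°C
1800–3200 m, saturated: Δz = 1.4 km ⇒ ΔT = -6.86°C; T = 16.6°C
3200–900 m, dry descent: Δz = 2.3 km ⇒ ΔT = +22.08°C; T = 38.68°C

38.68°C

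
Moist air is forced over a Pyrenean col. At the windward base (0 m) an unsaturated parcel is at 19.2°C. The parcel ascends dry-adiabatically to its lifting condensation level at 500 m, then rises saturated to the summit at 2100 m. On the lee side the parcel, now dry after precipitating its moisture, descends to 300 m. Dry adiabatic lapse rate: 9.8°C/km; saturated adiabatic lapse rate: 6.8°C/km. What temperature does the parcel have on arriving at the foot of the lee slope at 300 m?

21.06°C

Dry to 500 m: -9.8 × 0.5 km = -4.9°C, so T = 14.3°C.
Saturated to 2100 m: -6.8 × 1.6 km = -10.88°C, so T = 3.42°C.
Dry descent to 300 m: +9.8 × 1.8 km = +17.64°C, so T = 21.06°C.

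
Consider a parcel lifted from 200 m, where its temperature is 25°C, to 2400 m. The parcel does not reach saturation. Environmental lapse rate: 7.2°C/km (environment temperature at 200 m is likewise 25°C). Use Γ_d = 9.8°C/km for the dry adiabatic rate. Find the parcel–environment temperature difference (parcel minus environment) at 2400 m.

Parcel:
  Dry to 2400 m: -9.8 × 2.2 km = -21.56°C, so T = 3.44°C.
Environment:
  Environment to 2400 m: -7.2 × 2.2 km = -15.84°C, so T = 9.16°C.
T_parcel − T_env = 3.44 − 9.16 = -5.72°C

-5.72°C (parcel cooler than environment)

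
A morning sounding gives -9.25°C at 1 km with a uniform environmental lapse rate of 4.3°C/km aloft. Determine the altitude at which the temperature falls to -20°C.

Height above start = (-9.25 − (-20)) / 4.3 = 2.5 km
Altitude = 1000 m + 2500 m = 3500 m

3.5 km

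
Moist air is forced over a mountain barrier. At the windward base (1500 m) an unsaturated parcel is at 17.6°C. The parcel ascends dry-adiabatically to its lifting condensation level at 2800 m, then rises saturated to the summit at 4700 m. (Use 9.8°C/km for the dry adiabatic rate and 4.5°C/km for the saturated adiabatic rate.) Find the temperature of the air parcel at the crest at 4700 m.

1500–2800 m, dry: Δz = 1.3 km ⇒ ΔT = -12.74°C; T = 4.86°C
2800–4700 m, saturated: Δz = 1.9 km ⇒ ΔT = -8.55°C; T = -3.69°C

-3.69°C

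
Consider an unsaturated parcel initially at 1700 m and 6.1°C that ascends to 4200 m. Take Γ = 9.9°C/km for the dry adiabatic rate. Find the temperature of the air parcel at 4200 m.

1700–4200 m, dry adiabatic: Δz = 2.5 km ⇒ ΔT = -24.75°C; T = -18.65°C

-18.65°C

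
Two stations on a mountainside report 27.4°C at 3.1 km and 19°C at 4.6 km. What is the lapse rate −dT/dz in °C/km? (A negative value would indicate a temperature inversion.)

Γ = −ΔT/Δz = (27.4 − 19) / (4600 − 3100) m
  = 8.4°C / 1.5 km = 5.6°C/km

5.6°C/km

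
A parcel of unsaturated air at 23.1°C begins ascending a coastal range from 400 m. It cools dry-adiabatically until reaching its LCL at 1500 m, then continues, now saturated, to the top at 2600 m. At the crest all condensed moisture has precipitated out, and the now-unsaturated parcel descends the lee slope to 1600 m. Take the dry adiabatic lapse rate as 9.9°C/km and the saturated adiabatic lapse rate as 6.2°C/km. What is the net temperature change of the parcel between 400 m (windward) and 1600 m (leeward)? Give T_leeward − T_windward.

-7.81°C

From 400 m to 1500 m (dry): cools by 9.9 × 1.1 = 10.89°C, giving 12.21°C.
From 1500 m to 2600 m (saturated): cools by 6.2 × 1.1 = 6.82°C, giving 5.39°C.
From 2600 m to 1600 m (dry descent): warms by 9.9 × 1 = 9.9°C, giving 15.29°C.
Net change vs windward start: 15.29 − 23.1 = -7.81°C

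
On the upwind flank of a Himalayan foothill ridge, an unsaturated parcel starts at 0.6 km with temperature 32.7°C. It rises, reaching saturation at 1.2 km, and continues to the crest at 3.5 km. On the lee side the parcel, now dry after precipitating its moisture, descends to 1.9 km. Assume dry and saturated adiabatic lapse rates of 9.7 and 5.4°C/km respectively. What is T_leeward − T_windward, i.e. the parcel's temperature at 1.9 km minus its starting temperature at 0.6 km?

Dry to 1200 m: -9.7 × 0.6 km = -5.82°C, so T = 26.88°C.
Saturated to 3500 m: -5.4 × 2.3 km = -12.42°C, so T = 14.46°C.
Dry descent to 1900 m: +9.7 × 1.6 km = +15.52°C, so T = 29.98°C.
Net change vs windward start: 29.98 − 32.7 = -2.72°C

-2.72°C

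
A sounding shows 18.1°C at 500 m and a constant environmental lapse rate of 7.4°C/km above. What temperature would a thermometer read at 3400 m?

Environmental to 3400 m: -7.4 × 2.9 km = -21.46°C, so T = -3.36°C.

-3.36°C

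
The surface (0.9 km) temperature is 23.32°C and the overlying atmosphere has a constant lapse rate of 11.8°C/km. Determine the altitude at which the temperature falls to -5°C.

3.3 km

Height above start = (23.32 − (-5)) / 11.8 = 2.4 km
Altitude = 900 m + 2400 m = 3300 m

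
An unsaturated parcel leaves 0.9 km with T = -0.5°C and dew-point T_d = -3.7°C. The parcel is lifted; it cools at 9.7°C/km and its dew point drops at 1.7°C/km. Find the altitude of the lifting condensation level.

T and T_d converge at 9.7 − 1.7 = 8°C per km
Height above start = (-0.5 − (-3.7)) / 8 = 0.4 km
LCL altitude = 900 m + 400 m = 1300 m

1.3 km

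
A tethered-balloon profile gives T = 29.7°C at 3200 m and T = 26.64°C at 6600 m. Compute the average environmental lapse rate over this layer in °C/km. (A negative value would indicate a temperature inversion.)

0.9°C/km

Γ = −ΔT/Δz = (29.7 − 26.64) / (6600 − 3200) m
  = 3.06°C / 3.4 km = 0.9°C/km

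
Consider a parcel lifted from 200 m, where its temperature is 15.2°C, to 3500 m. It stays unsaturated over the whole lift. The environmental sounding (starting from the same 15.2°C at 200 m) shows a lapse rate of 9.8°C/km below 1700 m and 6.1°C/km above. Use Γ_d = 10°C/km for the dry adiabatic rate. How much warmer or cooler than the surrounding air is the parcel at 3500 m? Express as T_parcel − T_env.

-7.32°C (parcel cooler than environment)

Parcel:
  From 200 m to 3500 m (dry): cools by 10 × 3.3 = 33°C, giving -17.8°C.
Environment:
  From 200 m to 1700 m (environment, lower layer): cools by 9.8 × 1.5 = 14.7°C, giving 0.5°C.
  From 1700 m to 3500 m (environment, upper layer): cools by 6.1 × 1.8 = 10.98°C, giving -10.48°C.
T_parcel − T_env = -17.8 − (-10.48) = -7.32°C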